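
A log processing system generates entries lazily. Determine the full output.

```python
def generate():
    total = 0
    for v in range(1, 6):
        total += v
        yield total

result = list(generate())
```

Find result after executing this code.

Step 1: Generator accumulates running sum:
  v=1: total = 1, yield 1
  v=2: total = 3, yield 3
  v=3: total = 6, yield 6
  v=4: total = 10, yield 10
  v=5: total = 15, yield 15
Therefore result = [1, 3, 6, 10, 15].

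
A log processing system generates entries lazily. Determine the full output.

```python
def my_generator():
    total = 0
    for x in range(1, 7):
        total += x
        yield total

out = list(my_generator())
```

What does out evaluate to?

Step 1: Generator accumulates running sum:
  x=1: total = 1, yield 1
  x=2: total = 3, yield 3
  x=3: total = 6, yield 6
  x=4: total = 10, yield 10
  x=5: total = 15, yield 15
  x=6: total = 21, yield 21
Therefore out = [1, 3, 6, 10, 15, 21].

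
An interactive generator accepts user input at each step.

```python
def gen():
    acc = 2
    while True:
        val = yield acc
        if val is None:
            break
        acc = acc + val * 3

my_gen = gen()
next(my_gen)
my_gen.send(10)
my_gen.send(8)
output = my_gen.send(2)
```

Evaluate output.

Step 1: next() -> yield acc=2.
Step 2: send(10) -> val=10, acc = 2 + 10*3 = 32, yield 32.
Step 3: send(8) -> val=8, acc = 32 + 8*3 = 56, yield 56.
Step 4: send(2) -> val=2, acc = 56 + 2*3 = 62, yield 62.
Therefore output = 62.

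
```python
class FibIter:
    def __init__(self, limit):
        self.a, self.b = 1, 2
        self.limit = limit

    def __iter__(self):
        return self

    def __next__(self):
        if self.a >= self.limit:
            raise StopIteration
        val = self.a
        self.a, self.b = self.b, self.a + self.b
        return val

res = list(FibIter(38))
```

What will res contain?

Step 1: Fibonacci-like sequence (a=1, b=2) until >= 38:
  Yield 1, then a,b = 2,3
  Yield 2, then a,b = 3,5
  Yield 3, then a,b = 5,8
  Yield 5, then a,b = 8,13
  Yield 8, then a,b = 13,21
  Yield 13, then a,b = 21,34
  Yield 21, then a,b = 34,55
  Yield 34, then a,b = 55,89
Step 2: 55 >= 38, stop.
Therefore res = [1, 2, 3, 5, 8, 13, 21, 34].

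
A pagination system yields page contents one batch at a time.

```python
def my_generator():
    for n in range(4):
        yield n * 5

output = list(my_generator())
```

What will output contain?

Step 1: For each n in range(4), yield n * 5:
  n=0: yield 0 * 5 = 0
  n=1: yield 1 * 5 = 5
  n=2: yield 2 * 5 = 10
  n=3: yield 3 * 5 = 15
Therefore output = [0, 5, 10, 15].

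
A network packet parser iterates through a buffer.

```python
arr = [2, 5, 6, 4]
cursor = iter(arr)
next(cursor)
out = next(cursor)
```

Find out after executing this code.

Step 1: Create iterator over [2, 5, 6, 4].
Step 2: next() consumes 2.
Step 3: next() returns 5.
Therefore out = 5.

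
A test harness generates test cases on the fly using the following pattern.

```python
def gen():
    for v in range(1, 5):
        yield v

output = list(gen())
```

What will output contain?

Step 1: The generator yields each value from range(1, 5).
Step 2: list() consumes all yields: [1, 2, 3, 4].
Therefore output = [1, 2, 3, 4].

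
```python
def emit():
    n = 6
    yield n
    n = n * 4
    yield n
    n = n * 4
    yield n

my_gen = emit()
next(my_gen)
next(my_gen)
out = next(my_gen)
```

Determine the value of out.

Step 1: Trace through generator execution:
  Yield 1: n starts at 6, yield 6
  Yield 2: n = 6 * 4 = 24, yield 24
  Yield 3: n = 24 * 4 = 96, yield 96
Step 2: First next() gets 6, second next() gets the second value, third next() yields 96.
Therefore out = 96.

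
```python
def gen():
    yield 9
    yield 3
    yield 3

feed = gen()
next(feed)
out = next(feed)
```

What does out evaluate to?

Step 1: gen() creates a generator.
Step 2: next(feed) yields 9 (consumed and discarded).
Step 3: next(feed) yields 3, assigned to out.
Therefore out = 3.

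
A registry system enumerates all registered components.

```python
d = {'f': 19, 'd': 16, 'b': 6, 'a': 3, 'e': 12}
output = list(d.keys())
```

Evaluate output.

Step 1: d.keys() returns the dictionary keys in insertion order.
Therefore output = ['f', 'd', 'b', 'a', 'e'].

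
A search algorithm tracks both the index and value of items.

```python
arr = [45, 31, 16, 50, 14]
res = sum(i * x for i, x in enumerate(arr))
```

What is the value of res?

Step 1: Compute i * x for each (i, x) in enumerate([45, 31, 16, 50, 14]):
  i=0, x=45: 0*45 = 0
  i=1, x=31: 1*31 = 31
  i=2, x=16: 2*16 = 32
  i=3, x=50: 3*50 = 150
  i=4, x=14: 4*14 = 56
Step 2: sum = 0 + 31 + 32 + 150 + 56 = 269.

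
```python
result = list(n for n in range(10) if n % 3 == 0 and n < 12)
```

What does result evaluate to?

Step 1: Filter range(10) where n % 3 == 0 and n < 12:
  n=0: both conditions met, included
  n=1: excluded (1 % 3 != 0)
  n=2: excluded (2 % 3 != 0)
  n=3: both conditions met, included
  n=4: excluded (4 % 3 != 0)
  n=5: excluded (5 % 3 != 0)
  n=6: both conditions met, included
  n=7: excluded (7 % 3 != 0)
  n=8: excluded (8 % 3 != 0)
  n=9: both conditions met, included
Therefore result = [0, 3, 6, 9].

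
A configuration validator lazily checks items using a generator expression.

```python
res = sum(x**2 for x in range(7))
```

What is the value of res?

Step 1: Compute x**2 for each x in range(7):
  x=0: 0**2 = 0
  x=1: 1**2 = 1
  x=2: 2**2 = 4
  x=3: 3**2 = 9
  x=4: 4**2 = 16
  x=5: 5**2 = 25
  x=6: 6**2 = 36
Step 2: sum = 0 + 1 + 4 + 9 + 16 + 25 + 36 = 91.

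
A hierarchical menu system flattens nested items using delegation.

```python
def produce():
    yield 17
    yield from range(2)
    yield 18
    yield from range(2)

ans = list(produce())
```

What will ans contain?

Step 1: Trace yields in order:
  yield 17
  yield 0
  yield 1
  yield 18
  yield 0
  yield 1
Therefore ans = [17, 0, 1, 18, 0, 1].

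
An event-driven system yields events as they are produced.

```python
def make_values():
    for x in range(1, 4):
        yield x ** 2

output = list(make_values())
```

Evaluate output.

Step 1: For each x in range(1, 4), yield x**2:
  x=1: yield 1**2 = 1
  x=2: yield 2**2 = 4
  x=3: yield 3**2 = 9
Therefore output = [1, 4, 9].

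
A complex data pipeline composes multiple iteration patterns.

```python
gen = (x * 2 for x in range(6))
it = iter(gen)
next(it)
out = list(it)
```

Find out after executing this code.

Step 1: Generator produces [0, 2, 4, 6, 8, 10].
Step 2: next(it) consumes first element (0).
Step 3: list(it) collects remaining: [2, 4, 6, 8, 10].
Therefore out = [2, 4, 6, 8, 10].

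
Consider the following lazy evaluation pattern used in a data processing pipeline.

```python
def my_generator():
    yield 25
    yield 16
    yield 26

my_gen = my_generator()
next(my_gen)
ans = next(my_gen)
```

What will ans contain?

Step 1: my_generator() creates a generator.
Step 2: next(my_gen) yields 25 (consumed and discarded).
Step 3: next(my_gen) yields 16, assigned to ans.
Therefore ans = 16.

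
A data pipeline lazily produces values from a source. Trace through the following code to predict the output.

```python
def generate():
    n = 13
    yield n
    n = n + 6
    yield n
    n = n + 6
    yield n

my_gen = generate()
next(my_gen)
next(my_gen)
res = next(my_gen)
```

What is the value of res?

Step 1: Trace through generator execution:
  Yield 1: n starts at 13, yield 13
  Yield 2: n = 13 + 6 = 19, yield 19
  Yield 3: n = 19 + 6 = 25, yield 25
Step 2: First next() gets 13, second next() gets the second value, third next() yields 25.
Therefore res = 25.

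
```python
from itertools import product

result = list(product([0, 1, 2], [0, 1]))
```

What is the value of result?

Step 1: product([0, 1, 2], [0, 1]) gives all pairs:
  (0, 0)
  (0, 1)
  (1, 0)
  (1, 1)
  (2, 0)
  (2, 1)
Therefore result = [(0, 0), (0, 1), (1, 0), (1, 1), (2, 0), (2, 1)].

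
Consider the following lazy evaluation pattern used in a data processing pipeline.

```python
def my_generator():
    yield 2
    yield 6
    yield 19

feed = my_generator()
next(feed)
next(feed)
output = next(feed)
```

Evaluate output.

Step 1: my_generator() creates a generator.
Step 2: next(feed) yields 2 (consumed and discarded).
Step 3: next(feed) yields 6 (consumed and discarded).
Step 4: next(feed) yields 19, assigned to output.
Therefore output = 19.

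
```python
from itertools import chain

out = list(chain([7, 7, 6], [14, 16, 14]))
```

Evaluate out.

Step 1: chain() concatenates iterables: [7, 7, 6] + [14, 16, 14].
Therefore out = [7, 7, 6, 14, 16, 14].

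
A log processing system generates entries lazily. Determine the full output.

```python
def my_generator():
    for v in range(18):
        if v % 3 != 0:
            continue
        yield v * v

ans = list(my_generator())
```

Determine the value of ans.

Step 1: Only yield v**2 when v is divisible by 3:
  v=0: 0 % 3 == 0, yield 0**2 = 0
  v=3: 3 % 3 == 0, yield 3**2 = 9
  v=6: 6 % 3 == 0, yield 6**2 = 36
  v=9: 9 % 3 == 0, yield 9**2 = 81
  v=12: 12 % 3 == 0, yield 12**2 = 144
  v=15: 15 % 3 == 0, yield 15**2 = 225
Therefore ans = [0, 9, 36, 81, 144, 225].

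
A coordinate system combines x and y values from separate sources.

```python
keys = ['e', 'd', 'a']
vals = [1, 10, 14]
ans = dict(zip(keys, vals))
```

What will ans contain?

Step 1: zip pairs keys with values:
  'e' -> 1
  'd' -> 10
  'a' -> 14
Therefore ans = {'e': 1, 'd': 10, 'a': 14}.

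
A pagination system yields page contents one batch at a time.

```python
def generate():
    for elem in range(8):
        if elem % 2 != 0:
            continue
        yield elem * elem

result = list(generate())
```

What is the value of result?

Step 1: Only yield elem**2 when elem is divisible by 2:
  elem=0: 0 % 2 == 0, yield 0**2 = 0
  elem=2: 2 % 2 == 0, yield 2**2 = 4
  elem=4: 4 % 2 == 0, yield 4**2 = 16
  elem=6: 6 % 2 == 0, yield 6**2 = 36
Therefore result = [0, 4, 16, 36].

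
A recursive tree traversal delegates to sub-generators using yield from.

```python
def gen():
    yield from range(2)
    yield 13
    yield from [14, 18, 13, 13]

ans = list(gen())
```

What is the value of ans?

Step 1: Trace yields in order:
  yield 0
  yield 1
  yield 13
  yield 14
  yield 18
  yield 13
  yield 13
Therefore ans = [0, 1, 13, 14, 18, 13, 13].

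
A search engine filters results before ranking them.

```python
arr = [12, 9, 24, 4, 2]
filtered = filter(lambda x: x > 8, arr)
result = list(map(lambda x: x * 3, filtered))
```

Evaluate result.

Step 1: Filter arr for elements > 8:
  12: kept
  9: kept
  24: kept
  4: removed
  2: removed
Step 2: Map x * 3 on filtered [12, 9, 24]:
  12 -> 36
  9 -> 27
  24 -> 72
Therefore result = [36, 27, 72].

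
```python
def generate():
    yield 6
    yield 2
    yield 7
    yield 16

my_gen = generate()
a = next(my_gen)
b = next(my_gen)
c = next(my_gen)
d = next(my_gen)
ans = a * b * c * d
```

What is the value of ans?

Step 1: Create generator and consume all values:
  a = next(my_gen) = 6
  b = next(my_gen) = 2
  c = next(my_gen) = 7
  d = next(my_gen) = 16
Step 2: ans = 6 * 2 * 7 * 16 = 1344.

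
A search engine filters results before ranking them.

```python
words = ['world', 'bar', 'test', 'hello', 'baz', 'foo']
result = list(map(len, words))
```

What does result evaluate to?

Step 1: Map len() to each word:
  'world' -> 5
  'bar' -> 3
  'test' -> 4
  'hello' -> 5
  'baz' -> 3
  'foo' -> 3
Therefore result = [5, 3, 4, 5, 3, 3].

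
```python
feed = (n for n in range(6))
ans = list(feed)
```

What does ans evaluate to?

Step 1: Generator expression iterates range(6): [0, 1, 2, 3, 4, 5].
Step 2: list() collects all values.
Therefore ans = [0, 1, 2, 3, 4, 5].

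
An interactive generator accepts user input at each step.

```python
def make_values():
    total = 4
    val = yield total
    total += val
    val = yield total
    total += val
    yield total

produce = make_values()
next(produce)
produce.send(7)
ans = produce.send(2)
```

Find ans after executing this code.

Step 1: next() -> yield total=4.
Step 2: send(7) -> val=7, total = 4+7 = 11, yield 11.
Step 3: send(2) -> val=2, total = 11+2 = 13, yield 13.
Therefore ans = 13.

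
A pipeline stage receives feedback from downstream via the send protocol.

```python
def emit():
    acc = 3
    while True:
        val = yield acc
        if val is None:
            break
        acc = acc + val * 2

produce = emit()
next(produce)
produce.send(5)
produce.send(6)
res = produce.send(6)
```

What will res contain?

Step 1: next() -> yield acc=3.
Step 2: send(5) -> val=5, acc = 3 + 5*2 = 13, yield 13.
Step 3: send(6) -> val=6, acc = 13 + 6*2 = 25, yield 25.
Step 4: send(6) -> val=6, acc = 25 + 6*2 = 37, yield 37.
Therefore res = 37.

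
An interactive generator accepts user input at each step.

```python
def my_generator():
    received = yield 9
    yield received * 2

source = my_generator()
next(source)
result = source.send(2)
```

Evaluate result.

Step 1: next(source) advances to first yield, producing 9.
Step 2: send(2) resumes, received = 2.
Step 3: yield received * 2 = 2 * 2 = 4.
Therefore result = 4.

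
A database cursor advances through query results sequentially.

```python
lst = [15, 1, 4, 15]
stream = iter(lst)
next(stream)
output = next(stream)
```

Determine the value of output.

Step 1: Create iterator over [15, 1, 4, 15].
Step 2: next() consumes 15.
Step 3: next() returns 1.
Therefore output = 1.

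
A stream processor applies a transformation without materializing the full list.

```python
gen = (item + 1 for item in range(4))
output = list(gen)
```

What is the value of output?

Step 1: For each item in range(4), compute item+1:
  item=0: 0+1 = 1
  item=1: 1+1 = 2
  item=2: 2+1 = 3
  item=3: 3+1 = 4
Therefore output = [1, 2, 3, 4].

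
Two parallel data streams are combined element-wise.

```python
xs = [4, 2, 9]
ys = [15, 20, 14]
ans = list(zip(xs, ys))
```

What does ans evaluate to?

Step 1: zip pairs elements at same index:
  Index 0: (4, 15)
  Index 1: (2, 20)
  Index 2: (9, 14)
Therefore ans = [(4, 15), (2, 20), (9, 14)].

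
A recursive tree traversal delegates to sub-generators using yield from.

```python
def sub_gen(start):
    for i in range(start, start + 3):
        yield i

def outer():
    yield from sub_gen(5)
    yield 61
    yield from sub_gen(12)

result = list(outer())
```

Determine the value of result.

Step 1: outer() delegates to sub_gen(5):
  yield 5
  yield 6
  yield 7
Step 2: yield 61
Step 3: Delegates to sub_gen(12):
  yield 12
  yield 13
  yield 14
Therefore result = [5, 6, 7, 61, 12, 13, 14].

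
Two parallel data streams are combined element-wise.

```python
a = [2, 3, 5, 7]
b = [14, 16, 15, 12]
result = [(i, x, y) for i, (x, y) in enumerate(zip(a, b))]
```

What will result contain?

Step 1: enumerate(zip(a, b)) gives index with paired elements:
  i=0: (2, 14)
  i=1: (3, 16)
  i=2: (5, 15)
  i=3: (7, 12)
Therefore result = [(0, 2, 14), (1, 3, 16), (2, 5, 15), (3, 7, 12)].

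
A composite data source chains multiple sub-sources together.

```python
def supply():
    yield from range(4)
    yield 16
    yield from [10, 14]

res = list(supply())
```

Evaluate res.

Step 1: Trace yields in order:
  yield 0
  yield 1
  yield 2
  yield 3
  yield 16
  yield 10
  yield 14
Therefore res = [0, 1, 2, 3, 16, 10, 14].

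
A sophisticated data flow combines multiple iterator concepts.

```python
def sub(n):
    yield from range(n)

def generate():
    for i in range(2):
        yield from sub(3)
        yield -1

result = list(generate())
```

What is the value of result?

Step 1: For each i in range(2):
  i=0: yield from sub(3) -> [0, 1, 2], then yield -1
  i=1: yield from sub(3) -> [0, 1, 2], then yield -1
Therefore result = [0, 1, 2, -1, 0, 1, 2, -1].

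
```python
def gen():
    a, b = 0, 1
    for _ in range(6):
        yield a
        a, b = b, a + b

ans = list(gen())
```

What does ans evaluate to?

Step 1: Fibonacci-like sequence starting with a=0, b=1:
  Iteration 1: yield a=0, then a,b = 1,1
  Iteration 2: yield a=1, then a,b = 1,2
  Iteration 3: yield a=1, then a,b = 2,3
  Iteration 4: yield a=2, then a,b = 3,5
  Iteration 5: yield a=3, then a,b = 5,8
  Iteration 6: yield a=5, then a,b = 8,13
Therefore ans = [0, 1, 1, 2, 3, 5].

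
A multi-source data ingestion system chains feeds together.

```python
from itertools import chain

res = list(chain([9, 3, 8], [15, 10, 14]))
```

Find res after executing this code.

Step 1: chain() concatenates iterables: [9, 3, 8] + [15, 10, 14].
Therefore res = [9, 3, 8, 15, 10, 14].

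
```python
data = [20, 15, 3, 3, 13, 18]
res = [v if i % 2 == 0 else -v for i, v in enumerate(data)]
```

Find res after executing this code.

Step 1: For each (i, v), keep v if i is even, negate if odd:
  i=0 (even): keep 20
  i=1 (odd): negate to -15
  i=2 (even): keep 3
  i=3 (odd): negate to -3
  i=4 (even): keep 13
  i=5 (odd): negate to -18
Therefore res = [20, -15, 3, -3, 13, -18].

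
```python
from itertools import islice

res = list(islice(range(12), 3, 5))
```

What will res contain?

Step 1: islice(range(12), 3, 5) takes elements at indices [3, 5).
Step 2: Elements: [3, 4].
Therefore res = [3, 4].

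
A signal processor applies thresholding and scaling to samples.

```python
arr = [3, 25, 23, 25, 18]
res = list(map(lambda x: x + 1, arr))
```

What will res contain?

Step 1: Apply lambda x: x + 1 to each element:
  3 -> 4
  25 -> 26
  23 -> 24
  25 -> 26
  18 -> 19
Therefore res = [4, 26, 24, 26, 19].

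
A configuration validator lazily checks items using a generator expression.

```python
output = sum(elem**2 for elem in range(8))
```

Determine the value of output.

Step 1: Compute elem**2 for each elem in range(8):
  elem=0: 0**2 = 0
  elem=1: 1**2 = 1
  elem=2: 2**2 = 4
  elem=3: 3**2 = 9
  elem=4: 4**2 = 16
  elem=5: 5**2 = 25
  elem=6: 6**2 = 36
  elem=7: 7**2 = 49
Step 2: sum = 0 + 1 + 4 + 9 + 16 + 25 + 36 + 49 = 140.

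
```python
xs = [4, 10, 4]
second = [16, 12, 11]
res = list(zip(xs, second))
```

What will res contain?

Step 1: zip pairs elements at same index:
  Index 0: (4, 16)
  Index 1: (10, 12)
  Index 2: (4, 11)
Therefore res = [(4, 16), (10, 12), (4, 11)].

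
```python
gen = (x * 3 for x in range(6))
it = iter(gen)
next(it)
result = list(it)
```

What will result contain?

Step 1: Generator produces [0, 3, 6, 9, 12, 15].
Step 2: next(it) consumes first element (0).
Step 3: list(it) collects remaining: [3, 6, 9, 12, 15].
Therefore result = [3, 6, 9, 12, 15].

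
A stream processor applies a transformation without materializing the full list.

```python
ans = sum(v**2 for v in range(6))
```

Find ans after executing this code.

Step 1: Compute v**2 for each v in range(6):
  v=0: 0**2 = 0
  v=1: 1**2 = 1
  v=2: 2**2 = 4
  v=3: 3**2 = 9
  v=4: 4**2 = 16
  v=5: 5**2 = 25
Step 2: sum = 0 + 1 + 4 + 9 + 16 + 25 = 55.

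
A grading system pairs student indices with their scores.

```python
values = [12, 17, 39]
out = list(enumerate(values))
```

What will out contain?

Step 1: enumerate pairs each element with its index:
  (0, 12)
  (1, 17)
  (2, 39)
Therefore out = [(0, 12), (1, 17), (2, 39)].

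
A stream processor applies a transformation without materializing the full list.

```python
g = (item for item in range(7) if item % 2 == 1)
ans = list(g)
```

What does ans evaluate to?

Step 1: Filter range(7) keeping only odd values:
  item=0: even, excluded
  item=1: odd, included
  item=2: even, excluded
  item=3: odd, included
  item=4: even, excluded
  item=5: odd, included
  item=6: even, excluded
Therefore ans = [1, 3, 5].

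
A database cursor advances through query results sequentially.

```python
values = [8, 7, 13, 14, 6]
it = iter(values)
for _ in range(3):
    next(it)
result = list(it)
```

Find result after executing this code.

Step 1: Create iterator over [8, 7, 13, 14, 6].
Step 2: Advance 3 positions (consuming [8, 7, 13]).
Step 3: list() collects remaining elements: [14, 6].
Therefore result = [14, 6].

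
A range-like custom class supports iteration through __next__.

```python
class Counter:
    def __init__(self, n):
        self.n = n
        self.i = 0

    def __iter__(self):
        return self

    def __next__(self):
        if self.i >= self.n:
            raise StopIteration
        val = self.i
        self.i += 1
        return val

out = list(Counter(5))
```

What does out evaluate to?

Step 1: Counter(5) creates an iterator counting 0 to 4.
Step 2: list() consumes all values: [0, 1, 2, 3, 4].
Therefore out = [0, 1, 2, 3, 4].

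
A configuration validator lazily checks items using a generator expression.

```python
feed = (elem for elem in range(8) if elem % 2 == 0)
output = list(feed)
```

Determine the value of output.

Step 1: Filter range(8) keeping only even values:
  elem=0: even, included
  elem=1: odd, excluded
  elem=2: even, included
  elem=3: odd, excluded
  elem=4: even, included
  elem=5: odd, excluded
  elem=6: even, included
  elem=7: odd, excluded
Therefore output = [0, 2, 4, 6].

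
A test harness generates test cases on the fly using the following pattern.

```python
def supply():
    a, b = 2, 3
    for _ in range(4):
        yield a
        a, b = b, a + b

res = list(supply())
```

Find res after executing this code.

Step 1: Fibonacci-like sequence starting with a=2, b=3:
  Iteration 1: yield a=2, then a,b = 3,5
  Iteration 2: yield a=3, then a,b = 5,8
  Iteration 3: yield a=5, then a,b = 8,13
  Iteration 4: yield a=8, then a,b = 13,21
Therefore res = [2, 3, 5, 8].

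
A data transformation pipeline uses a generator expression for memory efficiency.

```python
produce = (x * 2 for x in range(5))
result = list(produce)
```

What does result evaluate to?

Step 1: For each x in range(5), compute x*2:
  x=0: 0*2 = 0
  x=1: 1*2 = 2
  x=2: 2*2 = 4
  x=3: 3*2 = 6
  x=4: 4*2 = 8
Therefore result = [0, 2, 4, 6, 8].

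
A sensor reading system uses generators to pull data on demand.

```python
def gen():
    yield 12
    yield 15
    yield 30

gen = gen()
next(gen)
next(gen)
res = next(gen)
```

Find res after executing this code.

Step 1: gen() creates a generator.
Step 2: next(gen) yields 12 (consumed and discarded).
Step 3: next(gen) yields 15 (consumed and discarded).
Step 4: next(gen) yields 30, assigned to res.
Therefore res = 30.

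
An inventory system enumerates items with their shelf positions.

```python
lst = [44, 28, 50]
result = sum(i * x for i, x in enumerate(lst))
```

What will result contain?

Step 1: Compute i * x for each (i, x) in enumerate([44, 28, 50]):
  i=0, x=44: 0*44 = 0
  i=1, x=28: 1*28 = 28
  i=2, x=50: 2*50 = 100
Step 2: sum = 0 + 28 + 100 = 128.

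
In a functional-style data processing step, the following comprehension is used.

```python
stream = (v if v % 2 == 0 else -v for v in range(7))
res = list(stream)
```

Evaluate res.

Step 1: For each v in range(7), yield v if even, else -v:
  v=0: even, yield 0
  v=1: odd, yield -1
  v=2: even, yield 2
  v=3: odd, yield -3
  v=4: even, yield 4
  v=5: odd, yield -5
  v=6: even, yield 6
Therefore res = [0, -1, 2, -3, 4, -5, 6].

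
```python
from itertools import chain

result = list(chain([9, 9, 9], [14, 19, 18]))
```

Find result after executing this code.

Step 1: chain() concatenates iterables: [9, 9, 9] + [14, 19, 18].
Therefore result = [9, 9, 9, 14, 19, 18].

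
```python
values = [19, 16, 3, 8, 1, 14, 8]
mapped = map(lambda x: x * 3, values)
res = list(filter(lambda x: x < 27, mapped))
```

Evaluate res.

Step 1: Map x * 3:
  19 -> 57
  16 -> 48
  3 -> 9
  8 -> 24
  1 -> 3
  14 -> 42
  8 -> 24
Step 2: Filter for < 27:
  57: removed
  48: removed
  9: kept
  24: kept
  3: kept
  42: removed
  24: kept
Therefore res = [9, 24, 3, 24].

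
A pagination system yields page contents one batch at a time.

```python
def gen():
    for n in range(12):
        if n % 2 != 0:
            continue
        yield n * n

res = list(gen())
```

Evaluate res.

Step 1: Only yield n**2 when n is divisible by 2:
  n=0: 0 % 2 == 0, yield 0**2 = 0
  n=2: 2 % 2 == 0, yield 2**2 = 4
  n=4: 4 % 2 == 0, yield 4**2 = 16
  n=6: 6 % 2 == 0, yield 6**2 = 36
  n=8: 8 % 2 == 0, yield 8**2 = 64
  n=10: 10 % 2 == 0, yield 10**2 = 100
Therefore res = [0, 4, 16, 36, 64, 100].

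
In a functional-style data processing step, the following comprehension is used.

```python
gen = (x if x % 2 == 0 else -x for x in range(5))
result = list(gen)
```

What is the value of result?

Step 1: For each x in range(5), yield x if even, else -x:
  x=0: even, yield 0
  x=1: odd, yield -1
  x=2: even, yield 2
  x=3: odd, yield -3
  x=4: even, yield 4
Therefore result = [0, -1, 2, -3, 4].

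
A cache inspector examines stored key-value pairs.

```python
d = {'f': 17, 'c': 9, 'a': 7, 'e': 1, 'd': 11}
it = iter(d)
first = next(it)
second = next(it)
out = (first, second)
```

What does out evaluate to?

Step 1: iter(d) iterates over keys: ['f', 'c', 'a', 'e', 'd'].
Step 2: first = next(it) = 'f', second = next(it) = 'c'.
Therefore out = ('f', 'c').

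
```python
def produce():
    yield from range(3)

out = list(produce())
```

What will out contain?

Step 1: yield from delegates to the iterable, yielding each element.
Step 2: Collected values: [0, 1, 2].
Therefore out = [0, 1, 2].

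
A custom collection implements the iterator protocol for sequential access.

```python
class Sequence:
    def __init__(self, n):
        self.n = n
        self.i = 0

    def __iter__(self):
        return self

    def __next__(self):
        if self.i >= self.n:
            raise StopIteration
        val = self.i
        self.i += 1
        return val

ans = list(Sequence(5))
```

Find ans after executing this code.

Step 1: Sequence(5) creates an iterator counting 0 to 4.
Step 2: list() consumes all values: [0, 1, 2, 3, 4].
Therefore ans = [0, 1, 2, 3, 4].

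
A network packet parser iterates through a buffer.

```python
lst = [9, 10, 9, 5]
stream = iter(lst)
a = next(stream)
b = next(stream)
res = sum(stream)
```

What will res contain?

Step 1: Create iterator over [9, 10, 9, 5].
Step 2: a = next() = 9, b = next() = 10.
Step 3: sum() of remaining [9, 5] = 14.
Therefore res = 14.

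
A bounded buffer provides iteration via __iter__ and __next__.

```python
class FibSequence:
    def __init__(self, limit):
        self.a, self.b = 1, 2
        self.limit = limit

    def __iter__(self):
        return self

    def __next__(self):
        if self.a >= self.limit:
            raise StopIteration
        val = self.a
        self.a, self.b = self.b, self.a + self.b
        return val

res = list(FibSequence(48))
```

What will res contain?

Step 1: Fibonacci-like sequence (a=1, b=2) until >= 48:
  Yield 1, then a,b = 2,3
  Yield 2, then a,b = 3,5
  Yield 3, then a,b = 5,8
  Yield 5, then a,b = 8,13
  Yield 8, then a,b = 13,21
  Yield 13, then a,b = 21,34
  Yield 21, then a,b = 34,55
  Yield 34, then a,b = 55,89
Step 2: 55 >= 48, stop.
Therefore res = [1, 2, 3, 5, 8, 13, 21, 34].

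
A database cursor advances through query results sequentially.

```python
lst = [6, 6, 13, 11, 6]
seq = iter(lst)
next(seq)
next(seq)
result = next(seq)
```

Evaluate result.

Step 1: Create iterator over [6, 6, 13, 11, 6].
Step 2: next() consumes 6.
Step 3: next() consumes 6.
Step 4: next() returns 13.
Therefore result = 13.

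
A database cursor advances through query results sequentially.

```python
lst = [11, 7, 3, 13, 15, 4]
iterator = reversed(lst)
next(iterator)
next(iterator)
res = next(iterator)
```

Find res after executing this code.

Step 1: reversed([11, 7, 3, 13, 15, 4]) gives iterator: [4, 15, 13, 3, 7, 11].
Step 2: First next() = 4, second next() = 15.
Step 3: Third next() = 13.
Therefore res = 13.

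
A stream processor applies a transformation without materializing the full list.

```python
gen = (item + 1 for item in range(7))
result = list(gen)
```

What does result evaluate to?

Step 1: For each item in range(7), compute item+1:
  item=0: 0+1 = 1
  item=1: 1+1 = 2
  item=2: 2+1 = 3
  item=3: 3+1 = 4
  item=4: 4+1 = 5
  item=5: 5+1 = 6
  item=6: 6+1 = 7
Therefore result = [1, 2, 3, 4, 5, 6, 7].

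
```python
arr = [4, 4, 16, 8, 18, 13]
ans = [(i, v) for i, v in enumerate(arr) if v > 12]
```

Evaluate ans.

Step 1: Filter enumerate([4, 4, 16, 8, 18, 13]) keeping v > 12:
  (0, 4): 4 <= 12, excluded
  (1, 4): 4 <= 12, excluded
  (2, 16): 16 > 12, included
  (3, 8): 8 <= 12, excluded
  (4, 18): 18 > 12, included
  (5, 13): 13 > 12, included
Therefore ans = [(2, 16), (4, 18), (5, 13)].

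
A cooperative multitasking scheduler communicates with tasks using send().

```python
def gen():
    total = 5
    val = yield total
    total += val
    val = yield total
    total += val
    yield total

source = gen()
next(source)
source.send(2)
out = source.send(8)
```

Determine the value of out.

Step 1: next() -> yield total=5.
Step 2: send(2) -> val=2, total = 5+2 = 7, yield 7.
Step 3: send(8) -> val=8, total = 7+8 = 15, yield 15.
Therefore out = 15.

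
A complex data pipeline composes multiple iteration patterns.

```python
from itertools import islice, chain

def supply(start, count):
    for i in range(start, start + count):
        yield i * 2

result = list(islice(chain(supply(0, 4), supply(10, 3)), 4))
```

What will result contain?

Step 1: supply(0, 4) yields [0, 2, 4, 6].
Step 2: supply(10, 3) yields [20, 22, 24].
Step 3: chain concatenates: [0, 2, 4, 6, 20, 22, 24].
Step 4: islice takes first 4: [0, 2, 4, 6].
Therefore result = [0, 2, 4, 6].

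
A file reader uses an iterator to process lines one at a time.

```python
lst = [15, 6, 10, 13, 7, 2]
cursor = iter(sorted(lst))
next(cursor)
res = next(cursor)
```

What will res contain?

Step 1: sorted([15, 6, 10, 13, 7, 2]) = [2, 6, 7, 10, 13, 15].
Step 2: Create iterator and skip 1 elements.
Step 3: next() returns 6.
Therefore res = 6.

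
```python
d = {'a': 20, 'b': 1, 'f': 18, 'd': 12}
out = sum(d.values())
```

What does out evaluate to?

Step 1: d.values() = [20, 1, 18, 12].
Step 2: sum = 51.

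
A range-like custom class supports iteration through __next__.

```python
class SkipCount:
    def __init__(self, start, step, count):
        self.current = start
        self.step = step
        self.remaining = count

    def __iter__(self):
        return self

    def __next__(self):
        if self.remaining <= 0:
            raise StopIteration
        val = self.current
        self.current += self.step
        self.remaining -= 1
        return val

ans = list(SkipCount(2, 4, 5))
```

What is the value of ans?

Step 1: SkipCount starts at 2, increments by 4, for 5 steps:
  Yield 2, then current += 4
  Yield 6, then current += 4
  Yield 10, then current += 4
  Yield 14, then current += 4
  Yield 18, then current += 4
Therefore ans = [2, 6, 10, 14, 18].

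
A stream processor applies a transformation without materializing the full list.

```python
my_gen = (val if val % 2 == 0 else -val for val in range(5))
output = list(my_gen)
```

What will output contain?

Step 1: For each val in range(5), yield val if even, else -val:
  val=0: even, yield 0
  val=1: odd, yield -1
  val=2: even, yield 2
  val=3: odd, yield -3
  val=4: even, yield 4
Therefore output = [0, -1, 2, -3, 4].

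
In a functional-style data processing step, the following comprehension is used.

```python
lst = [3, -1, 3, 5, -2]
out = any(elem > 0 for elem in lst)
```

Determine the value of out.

Step 1: Check elem > 0 for each element in [3, -1, 3, 5, -2]:
  3 > 0: True
  -1 > 0: False
  3 > 0: True
  5 > 0: True
  -2 > 0: False
Step 2: any() returns True.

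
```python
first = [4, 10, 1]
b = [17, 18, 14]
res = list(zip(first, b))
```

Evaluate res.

Step 1: zip pairs elements at same index:
  Index 0: (4, 17)
  Index 1: (10, 18)
  Index 2: (1, 14)
Therefore res = [(4, 17), (10, 18), (1, 14)].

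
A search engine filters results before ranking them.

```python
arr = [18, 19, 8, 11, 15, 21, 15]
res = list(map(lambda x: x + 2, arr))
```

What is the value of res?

Step 1: Apply lambda x: x + 2 to each element:
  18 -> 20
  19 -> 21
  8 -> 10
  11 -> 13
  15 -> 17
  21 -> 23
  15 -> 17
Therefore res = [20, 21, 10, 13, 17, 23, 17].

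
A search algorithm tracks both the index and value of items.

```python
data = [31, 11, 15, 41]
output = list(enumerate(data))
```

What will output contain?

Step 1: enumerate pairs each element with its index:
  (0, 31)
  (1, 11)
  (2, 15)
  (3, 41)
Therefore output = [(0, 31), (1, 11), (2, 15), (3, 41)].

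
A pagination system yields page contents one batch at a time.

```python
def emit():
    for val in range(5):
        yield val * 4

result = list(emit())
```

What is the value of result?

Step 1: For each val in range(5), yield val * 4:
  val=0: yield 0 * 4 = 0
  val=1: yield 1 * 4 = 4
  val=2: yield 2 * 4 = 8
  val=3: yield 3 * 4 = 12
  val=4: yield 4 * 4 = 16
Therefore result = [0, 4, 8, 12, 16].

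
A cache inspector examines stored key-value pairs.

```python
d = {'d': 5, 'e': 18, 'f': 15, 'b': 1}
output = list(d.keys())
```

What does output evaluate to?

Step 1: d.keys() returns the dictionary keys in insertion order.
Therefore output = ['d', 'e', 'f', 'b'].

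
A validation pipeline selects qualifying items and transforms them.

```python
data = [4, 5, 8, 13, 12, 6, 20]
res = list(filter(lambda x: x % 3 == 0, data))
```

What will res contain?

Step 1: Filter elements divisible by 3:
  4 % 3 = 1: removed
  5 % 3 = 2: removed
  8 % 3 = 2: removed
  13 % 3 = 1: removed
  12 % 3 = 0: kept
  6 % 3 = 0: kept
  20 % 3 = 2: removed
Therefore res = [12, 6].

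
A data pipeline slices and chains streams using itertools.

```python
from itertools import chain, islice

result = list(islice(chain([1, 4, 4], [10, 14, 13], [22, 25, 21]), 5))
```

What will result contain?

Step 1: chain([1, 4, 4], [10, 14, 13], [22, 25, 21]) = [1, 4, 4, 10, 14, 13, 22, 25, 21].
Step 2: islice takes first 5 elements: [1, 4, 4, 10, 14].
Therefore result = [1, 4, 4, 10, 14].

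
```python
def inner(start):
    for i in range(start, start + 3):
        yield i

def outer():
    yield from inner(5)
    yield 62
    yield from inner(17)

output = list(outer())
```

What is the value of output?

Step 1: outer() delegates to inner(5):
  yield 5
  yield 6
  yield 7
Step 2: yield 62
Step 3: Delegates to inner(17):
  yield 17
  yield 18
  yield 19
Therefore output = [5, 6, 7, 62, 17, 18, 19].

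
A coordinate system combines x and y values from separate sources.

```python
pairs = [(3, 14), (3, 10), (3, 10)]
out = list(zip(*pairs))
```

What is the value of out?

Step 1: zip(*pairs) transposes: unzips [(3, 14), (3, 10), (3, 10)] into separate sequences.
Step 2: First elements: (3, 3, 3), second elements: (14, 10, 10).
Therefore out = [(3, 3, 3), (14, 10, 10)].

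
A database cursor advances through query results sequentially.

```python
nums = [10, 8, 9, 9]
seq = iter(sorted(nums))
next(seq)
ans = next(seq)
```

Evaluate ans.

Step 1: sorted([10, 8, 9, 9]) = [8, 9, 9, 10].
Step 2: Create iterator and skip 1 elements.
Step 3: next() returns 9.
Therefore ans = 9.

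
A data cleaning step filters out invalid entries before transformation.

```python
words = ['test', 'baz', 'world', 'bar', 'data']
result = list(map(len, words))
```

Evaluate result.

Step 1: Map len() to each word:
  'test' -> 4
  'baz' -> 3
  'world' -> 5
  'bar' -> 3
  'data' -> 4
Therefore result = [4, 3, 5, 3, 4].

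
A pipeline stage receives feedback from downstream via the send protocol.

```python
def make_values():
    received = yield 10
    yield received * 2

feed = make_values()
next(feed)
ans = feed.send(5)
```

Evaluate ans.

Step 1: next(feed) advances to first yield, producing 10.
Step 2: send(5) resumes, received = 5.
Step 3: yield received * 2 = 5 * 2 = 10.
Therefore ans = 10.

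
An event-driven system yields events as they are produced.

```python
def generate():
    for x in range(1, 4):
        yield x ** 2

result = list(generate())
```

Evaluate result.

Step 1: For each x in range(1, 4), yield x**2:
  x=1: yield 1**2 = 1
  x=2: yield 2**2 = 4
  x=3: yield 3**2 = 9
Therefore result = [1, 4, 9].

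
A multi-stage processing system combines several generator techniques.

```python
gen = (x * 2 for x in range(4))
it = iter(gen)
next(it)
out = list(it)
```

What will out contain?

Step 1: Generator produces [0, 2, 4, 6].
Step 2: next(it) consumes first element (0).
Step 3: list(it) collects remaining: [2, 4, 6].
Therefore out = [2, 4, 6].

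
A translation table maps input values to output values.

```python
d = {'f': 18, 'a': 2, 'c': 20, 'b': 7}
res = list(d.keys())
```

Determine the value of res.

Step 1: d.keys() returns the dictionary keys in insertion order.
Therefore res = ['f', 'a', 'c', 'b'].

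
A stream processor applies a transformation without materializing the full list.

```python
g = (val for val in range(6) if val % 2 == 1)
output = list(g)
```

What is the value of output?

Step 1: Filter range(6) keeping only odd values:
  val=0: even, excluded
  val=1: odd, included
  val=2: even, excluded
  val=3: odd, included
  val=4: even, excluded
  val=5: odd, included
Therefore output = [1, 3, 5].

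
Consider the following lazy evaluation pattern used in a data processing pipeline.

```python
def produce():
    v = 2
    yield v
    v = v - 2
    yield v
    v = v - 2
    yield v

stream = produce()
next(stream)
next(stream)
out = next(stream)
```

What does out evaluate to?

Step 1: Trace through generator execution:
  Yield 1: v starts at 2, yield 2
  Yield 2: v = 2 - 2 = 0, yield 0
  Yield 3: v = 0 - 2 = -2, yield -2
Step 2: First next() gets 2, second next() gets the second value, third next() yields -2.
Therefore out = -2.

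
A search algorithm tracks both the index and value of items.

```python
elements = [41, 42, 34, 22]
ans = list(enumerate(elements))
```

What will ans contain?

Step 1: enumerate pairs each element with its index:
  (0, 41)
  (1, 42)
  (2, 34)
  (3, 22)
Therefore ans = [(0, 41), (1, 42), (2, 34), (3, 22)].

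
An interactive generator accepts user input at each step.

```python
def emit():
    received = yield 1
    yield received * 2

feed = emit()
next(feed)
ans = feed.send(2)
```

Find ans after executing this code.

Step 1: next(feed) advances to first yield, producing 1.
Step 2: send(2) resumes, received = 2.
Step 3: yield received * 2 = 2 * 2 = 4.
Therefore ans = 4.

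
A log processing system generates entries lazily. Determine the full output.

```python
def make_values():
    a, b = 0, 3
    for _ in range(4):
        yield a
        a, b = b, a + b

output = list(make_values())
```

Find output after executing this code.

Step 1: Fibonacci-like sequence starting with a=0, b=3:
  Iteration 1: yield a=0, then a,b = 3,3
  Iteration 2: yield a=3, then a,b = 3,6
  Iteration 3: yield a=3, then a,b = 6,9
  Iteration 4: yield a=6, then a,b = 9,15
Therefore output = [0, 3, 3, 6].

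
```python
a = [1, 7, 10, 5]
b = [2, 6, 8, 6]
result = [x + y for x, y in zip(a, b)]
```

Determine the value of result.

Step 1: Add corresponding elements:
  1 + 2 = 3
  7 + 6 = 13
  10 + 8 = 18
  5 + 6 = 11
Therefore result = [3, 13, 18, 11].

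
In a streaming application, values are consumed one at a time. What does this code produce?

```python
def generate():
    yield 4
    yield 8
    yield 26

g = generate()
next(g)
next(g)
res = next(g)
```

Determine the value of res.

Step 1: generate() creates a generator.
Step 2: next(g) yields 4 (consumed and discarded).
Step 3: next(g) yields 8 (consumed and discarded).
Step 4: next(g) yields 26, assigned to res.
Therefore res = 26.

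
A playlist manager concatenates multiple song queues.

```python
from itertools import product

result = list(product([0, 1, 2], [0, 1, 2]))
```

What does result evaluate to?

Step 1: product([0, 1, 2], [0, 1, 2]) gives all pairs:
  (0, 0)
  (0, 1)
  (0, 2)
  (1, 0)
  (1, 1)
  (1, 2)
  (2, 0)
  (2, 1)
  (2, 2)
Therefore result = [(0, 0), (0, 1), (0, 2), (1, 0), (1, 1), (1, 2), (2, 0), (2, 1), (2, 2)].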